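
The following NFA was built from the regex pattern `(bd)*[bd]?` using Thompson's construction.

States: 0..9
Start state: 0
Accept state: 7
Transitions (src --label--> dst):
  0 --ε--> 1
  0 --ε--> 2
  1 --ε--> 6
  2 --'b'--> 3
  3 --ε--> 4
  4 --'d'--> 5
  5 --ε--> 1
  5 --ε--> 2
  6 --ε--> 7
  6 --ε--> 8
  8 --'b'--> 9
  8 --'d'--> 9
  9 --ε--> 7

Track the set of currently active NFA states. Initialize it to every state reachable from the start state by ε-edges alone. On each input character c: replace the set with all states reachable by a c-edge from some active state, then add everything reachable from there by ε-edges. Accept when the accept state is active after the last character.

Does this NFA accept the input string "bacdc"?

S₀ = ε-closure({0}) = {0,1,2,6,7,8}
'b' @ 1: {3,4,7,9}  [accepting]
'a' @ 2: {}  — state set empty
rest 'cdc' ignored (set empty)
after full input: {}  (accept=7 not in)

Answer: REJECT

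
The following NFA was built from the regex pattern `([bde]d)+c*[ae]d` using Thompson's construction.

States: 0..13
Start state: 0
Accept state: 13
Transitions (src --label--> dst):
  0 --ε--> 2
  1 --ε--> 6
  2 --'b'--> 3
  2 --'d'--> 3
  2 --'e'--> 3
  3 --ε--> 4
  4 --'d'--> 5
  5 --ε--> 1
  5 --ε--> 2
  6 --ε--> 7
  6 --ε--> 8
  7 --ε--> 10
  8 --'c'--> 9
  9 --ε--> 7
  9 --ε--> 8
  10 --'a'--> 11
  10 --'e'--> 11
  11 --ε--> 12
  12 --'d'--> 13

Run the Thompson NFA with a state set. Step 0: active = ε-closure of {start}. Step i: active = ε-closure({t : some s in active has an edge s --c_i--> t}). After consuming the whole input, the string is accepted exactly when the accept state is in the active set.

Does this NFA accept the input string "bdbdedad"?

Answer: ACCEPT

Steps:
start: ε-closure({0}) = {0,2}
'b' @ 1: {3,4}
'd' @ 2: {1,2,5,6,7,8,10}
'b' @ 3: {3,4}
'd' @ 4: {1,2,5,6,7,8,10}
'e' @ 5: {3,4,11,12}
'd' @ 6: {1,2,5,6,7,8,10,13}  ✓accept
'a' @ 7: {11,12}
'd' @ 8: {13}  ✓accept
final: {13}; accept 13 in set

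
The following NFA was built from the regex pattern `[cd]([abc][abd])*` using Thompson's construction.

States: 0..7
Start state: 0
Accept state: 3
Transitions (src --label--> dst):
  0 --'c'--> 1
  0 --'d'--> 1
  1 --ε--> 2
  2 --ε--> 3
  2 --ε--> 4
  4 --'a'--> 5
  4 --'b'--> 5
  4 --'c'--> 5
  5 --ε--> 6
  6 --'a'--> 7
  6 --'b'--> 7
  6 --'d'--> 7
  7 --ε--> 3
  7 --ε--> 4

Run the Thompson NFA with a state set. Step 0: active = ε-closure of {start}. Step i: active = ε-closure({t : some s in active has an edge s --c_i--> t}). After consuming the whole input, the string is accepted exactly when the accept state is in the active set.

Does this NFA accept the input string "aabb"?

Answer: REJECT

Trace:
start: ε-closure({0}) = {0}
'a' @ 1: {}  — no active states
rest 'abb' ignored (set empty)
after full input: {}  (accept=3 not in)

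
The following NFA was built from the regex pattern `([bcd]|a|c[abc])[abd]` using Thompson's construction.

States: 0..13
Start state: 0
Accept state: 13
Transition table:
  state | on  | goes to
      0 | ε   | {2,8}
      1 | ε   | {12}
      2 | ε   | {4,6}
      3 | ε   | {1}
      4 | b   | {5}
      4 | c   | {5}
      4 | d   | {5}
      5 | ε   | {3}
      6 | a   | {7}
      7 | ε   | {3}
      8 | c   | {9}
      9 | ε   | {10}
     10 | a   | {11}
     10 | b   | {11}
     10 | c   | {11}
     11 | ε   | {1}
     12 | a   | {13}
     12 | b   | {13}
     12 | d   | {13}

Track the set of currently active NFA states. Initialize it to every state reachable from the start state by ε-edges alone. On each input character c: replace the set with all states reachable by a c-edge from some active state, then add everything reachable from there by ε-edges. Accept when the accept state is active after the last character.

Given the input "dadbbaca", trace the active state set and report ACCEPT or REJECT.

Answer: REJECT

Derivation:
start: ε-closure({0}) = {0,2,4,6,8}
'd' @ 1: {1,3,5,12}
'a' @ 2: {13}  (accept∈set)
'd' @ 3: {}  — dead — no transitions
rest 'bbaca' ignored (set empty)
final: {}; accept 13 not in set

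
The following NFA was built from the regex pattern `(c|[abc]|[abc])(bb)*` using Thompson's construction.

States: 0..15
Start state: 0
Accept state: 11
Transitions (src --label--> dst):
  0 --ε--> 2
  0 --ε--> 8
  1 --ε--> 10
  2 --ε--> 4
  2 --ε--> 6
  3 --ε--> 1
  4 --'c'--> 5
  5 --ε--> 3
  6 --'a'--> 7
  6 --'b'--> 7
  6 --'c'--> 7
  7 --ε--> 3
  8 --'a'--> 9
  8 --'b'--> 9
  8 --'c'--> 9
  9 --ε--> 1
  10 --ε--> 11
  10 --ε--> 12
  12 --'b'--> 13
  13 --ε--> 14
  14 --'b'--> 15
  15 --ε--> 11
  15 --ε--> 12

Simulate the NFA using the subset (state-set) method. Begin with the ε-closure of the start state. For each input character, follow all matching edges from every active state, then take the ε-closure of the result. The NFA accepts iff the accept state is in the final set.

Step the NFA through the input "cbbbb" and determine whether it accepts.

Answer: ACCEPT

Steps:
S₀ = ε-closure({0}) = {0,2,4,6,8}
'c' @ 1: {1,3,5,7,9,10,11,12}  ✓accept
'b' @ 2: {13,14}
'b' @ 3: {11,12,15}  ✓accept
'b' @ 4: {13,14}
'b' @ 5: {11,12,15}  ✓accept
end set {11,12,15} — state 11 in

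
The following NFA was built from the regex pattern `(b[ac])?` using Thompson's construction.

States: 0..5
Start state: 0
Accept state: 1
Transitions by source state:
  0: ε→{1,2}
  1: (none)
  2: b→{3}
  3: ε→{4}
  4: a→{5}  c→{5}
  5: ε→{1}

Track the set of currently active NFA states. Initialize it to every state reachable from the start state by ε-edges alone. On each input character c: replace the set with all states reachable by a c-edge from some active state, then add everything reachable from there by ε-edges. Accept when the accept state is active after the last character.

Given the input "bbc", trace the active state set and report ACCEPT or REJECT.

Answer: REJECT

Steps:
S₀ = ε-closure({0}) = {0,1,2}
'b' @ 1: {3,4}
'b' @ 2: {}  — no active states
rest 'c' ignored (set empty)
final: {}; accept 1 not in set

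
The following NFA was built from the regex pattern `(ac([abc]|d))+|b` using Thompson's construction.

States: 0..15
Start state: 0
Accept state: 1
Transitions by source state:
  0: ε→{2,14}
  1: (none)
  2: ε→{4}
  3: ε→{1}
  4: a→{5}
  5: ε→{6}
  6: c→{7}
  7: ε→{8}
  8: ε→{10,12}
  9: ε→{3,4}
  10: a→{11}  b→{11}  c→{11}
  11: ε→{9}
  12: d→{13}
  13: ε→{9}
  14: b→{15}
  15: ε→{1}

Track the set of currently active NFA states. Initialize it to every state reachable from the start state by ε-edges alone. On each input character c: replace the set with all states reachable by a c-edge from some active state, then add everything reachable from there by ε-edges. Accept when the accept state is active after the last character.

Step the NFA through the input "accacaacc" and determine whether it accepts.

initial (ε-close {0}): {0,2,4,14}
'a' @ 1: {5,6}
'c' @ 2: {7,8,10,12}
'c' @ 3: {1,3,4,9,11}  [accepting]
'a' @ 4: {5,6}
'c' @ 5: {7,8,10,12}
'a' @ 6: {1,3,4,9,11}  [accepting]
'a' @ 7: {5,6}
'c' @ 8: {7,8,10,12}
'c' @ 9: {1,3,4,9,11}  [accepting]
end set {1,3,4,9,11} — state 1 in

Answer: ACCEPT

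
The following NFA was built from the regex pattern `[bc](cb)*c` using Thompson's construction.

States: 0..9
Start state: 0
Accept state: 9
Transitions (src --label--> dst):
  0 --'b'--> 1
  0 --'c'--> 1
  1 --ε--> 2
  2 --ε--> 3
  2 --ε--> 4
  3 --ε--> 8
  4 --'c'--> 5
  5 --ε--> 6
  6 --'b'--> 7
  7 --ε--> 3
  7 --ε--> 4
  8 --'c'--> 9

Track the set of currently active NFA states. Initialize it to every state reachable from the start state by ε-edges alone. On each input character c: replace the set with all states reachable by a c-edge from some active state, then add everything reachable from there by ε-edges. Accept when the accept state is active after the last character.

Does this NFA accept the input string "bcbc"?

Answer: ACCEPT

Derivation:
start: ε-closure({0}) = {0}
'b' @ 1: {1,2,3,4,8}
'c' @ 2: {5,6,9}  ✓accept
'b' @ 3: {3,4,7,8}
'c' @ 4: {5,6,9}  ✓accept
end set {5,6,9} — state 9 in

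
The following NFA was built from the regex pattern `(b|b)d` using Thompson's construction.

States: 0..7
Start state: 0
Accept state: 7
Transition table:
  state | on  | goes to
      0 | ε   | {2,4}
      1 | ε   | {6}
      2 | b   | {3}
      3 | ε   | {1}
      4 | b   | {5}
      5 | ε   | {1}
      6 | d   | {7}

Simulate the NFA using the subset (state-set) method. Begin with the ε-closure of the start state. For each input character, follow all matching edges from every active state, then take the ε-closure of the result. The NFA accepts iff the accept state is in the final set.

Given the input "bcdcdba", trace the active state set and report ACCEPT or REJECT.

Answer: REJECT

Derivation:
S₀ = ε-closure({0}) = {0,2,4}
'b' @ 1: {1,3,5,6}
'c' @ 2: {}  — dead — no transitions
rest 'dcdba' ignored (set empty)
final: {}; accept 7 not in set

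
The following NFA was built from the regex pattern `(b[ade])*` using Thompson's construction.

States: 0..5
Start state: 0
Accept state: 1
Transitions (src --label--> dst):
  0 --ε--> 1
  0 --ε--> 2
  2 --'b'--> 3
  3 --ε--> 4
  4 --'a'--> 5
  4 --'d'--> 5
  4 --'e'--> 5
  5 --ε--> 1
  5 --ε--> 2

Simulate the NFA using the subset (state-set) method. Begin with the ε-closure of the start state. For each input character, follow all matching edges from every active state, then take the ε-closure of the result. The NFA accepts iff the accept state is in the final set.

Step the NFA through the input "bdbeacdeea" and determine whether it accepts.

Answer: REJECT

Steps:
S₀ = ε-closure({0}) = {0,1,2}
'b' @ 1: {3,4}
'd' @ 2: {1,2,5}  ✓accept
'b' @ 3: {3,4}
'e' @ 4: {1,2,5}  ✓accept
'a' @ 5: {}  — dead — no transitions
rest 'cdeea' ignored (set empty)
after full input: {}  (accept=1 not in)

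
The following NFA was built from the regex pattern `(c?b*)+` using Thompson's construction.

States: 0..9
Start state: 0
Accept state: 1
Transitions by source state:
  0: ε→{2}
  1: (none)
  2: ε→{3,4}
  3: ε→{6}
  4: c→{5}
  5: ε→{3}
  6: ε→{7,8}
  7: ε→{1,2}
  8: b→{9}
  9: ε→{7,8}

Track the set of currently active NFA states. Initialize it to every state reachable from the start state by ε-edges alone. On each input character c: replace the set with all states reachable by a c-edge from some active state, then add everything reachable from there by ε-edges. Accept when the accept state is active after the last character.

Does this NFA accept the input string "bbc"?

start: ε-closure({0}) = {0,1,2,3,4,6,7,8}
'b' @ 1: {1,2,3,4,6,7,8,9}  (accept∈set)
'b' @ 2: {1,2,3,4,6,7,8,9}  (accept∈set)
'c' @ 3: {1,2,3,4,5,6,7,8}  (accept∈set)
after full input: {1,2,3,4,5,6,7,8}  (accept=1 in)

Answer: ACCEPT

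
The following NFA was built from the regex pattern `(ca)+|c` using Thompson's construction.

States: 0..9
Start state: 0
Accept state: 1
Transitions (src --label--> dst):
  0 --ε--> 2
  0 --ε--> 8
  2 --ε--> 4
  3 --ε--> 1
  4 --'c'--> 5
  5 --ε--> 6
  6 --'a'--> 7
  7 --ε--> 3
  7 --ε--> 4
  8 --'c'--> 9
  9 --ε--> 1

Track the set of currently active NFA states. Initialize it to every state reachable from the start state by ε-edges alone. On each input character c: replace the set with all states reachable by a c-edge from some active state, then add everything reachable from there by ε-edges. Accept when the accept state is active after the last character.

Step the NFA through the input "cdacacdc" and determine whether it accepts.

Answer: REJECT

Derivation:
start: ε-closure({0}) = {0,2,4,8}
'c' @ 1: {1,5,6,9}  [accepting]
'd' @ 2: {}  — dead — no transitions
rest 'acacdc' ignored (set empty)
after full input: {}  (accept=1 not in)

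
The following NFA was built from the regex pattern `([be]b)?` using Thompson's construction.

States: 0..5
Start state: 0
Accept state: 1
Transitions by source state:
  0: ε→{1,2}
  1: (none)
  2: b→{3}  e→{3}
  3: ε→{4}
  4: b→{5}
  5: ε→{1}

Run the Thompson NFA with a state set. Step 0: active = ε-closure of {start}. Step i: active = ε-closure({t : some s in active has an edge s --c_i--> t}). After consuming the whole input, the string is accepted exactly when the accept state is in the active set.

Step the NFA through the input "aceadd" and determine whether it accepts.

start: ε-closure({0}) = {0,1,2}
'a' @ 1: {}  — state set empty
rest 'ceadd' ignored (set empty)
after full input: {}  (accept=1 not in)

Answer: REJECT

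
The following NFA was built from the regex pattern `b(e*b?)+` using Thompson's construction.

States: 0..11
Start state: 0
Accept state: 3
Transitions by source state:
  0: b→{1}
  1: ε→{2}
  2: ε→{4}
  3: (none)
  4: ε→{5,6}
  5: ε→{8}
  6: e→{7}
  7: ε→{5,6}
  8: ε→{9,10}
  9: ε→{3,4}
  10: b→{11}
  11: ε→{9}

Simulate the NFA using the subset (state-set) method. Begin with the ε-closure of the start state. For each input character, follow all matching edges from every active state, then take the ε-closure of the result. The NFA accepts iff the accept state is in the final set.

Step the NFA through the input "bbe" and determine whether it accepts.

start: ε-closure({0}) = {0}
'b' @ 1: {1,2,3,4,5,6,8,9,10}  (accept∈set)
'b' @ 2: {3,4,5,6,8,9,10,11}  (accept∈set)
'e' @ 3: {3,4,5,6,7,8,9,10}  (accept∈set)
end set {3,4,5,6,7,8,9,10} — state 3 in

Answer: ACCEPT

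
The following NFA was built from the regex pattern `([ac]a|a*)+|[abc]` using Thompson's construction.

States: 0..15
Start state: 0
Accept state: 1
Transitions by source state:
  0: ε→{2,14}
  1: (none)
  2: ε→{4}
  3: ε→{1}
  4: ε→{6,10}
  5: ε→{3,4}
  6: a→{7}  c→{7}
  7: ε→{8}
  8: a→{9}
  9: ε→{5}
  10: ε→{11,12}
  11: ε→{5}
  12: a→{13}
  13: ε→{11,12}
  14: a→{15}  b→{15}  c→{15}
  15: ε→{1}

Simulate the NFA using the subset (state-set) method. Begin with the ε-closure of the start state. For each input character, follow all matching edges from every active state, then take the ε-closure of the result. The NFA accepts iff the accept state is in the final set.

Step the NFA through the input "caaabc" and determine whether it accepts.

Answer: REJECT

Steps:
start: ε-closure({0}) = {0,1,2,3,4,5,6,10,11,12,14}
'c' @ 1: {1,7,8,15}  (accept∈set)
'a' @ 2: {1,3,4,5,6,9,10,11,12}  (accept∈set)
'a' @ 3: {1,3,4,5,6,7,8,10,11,12,13}  (accept∈set)
'a' @ 4: {1,3,4,5,6,7,8,9,10,11,12,13}  (accept∈set)
'b' @ 5: {}  — state set empty
rest 'c' ignored (set empty)
end set {} — state 1 not in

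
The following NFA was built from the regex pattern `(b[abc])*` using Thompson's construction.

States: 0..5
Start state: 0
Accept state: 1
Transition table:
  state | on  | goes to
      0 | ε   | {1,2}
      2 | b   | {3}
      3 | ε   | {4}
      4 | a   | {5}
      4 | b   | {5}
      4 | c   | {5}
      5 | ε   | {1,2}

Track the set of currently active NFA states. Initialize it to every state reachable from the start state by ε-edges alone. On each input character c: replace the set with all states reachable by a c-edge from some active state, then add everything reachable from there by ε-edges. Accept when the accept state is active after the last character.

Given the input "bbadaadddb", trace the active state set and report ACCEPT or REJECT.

initial (ε-close {0}): {0,1,2}
'b' @ 1: {3,4}
'b' @ 2: {1,2,5}  ✓accept
'a' @ 3: {}  — dead — no transitions
rest 'daadddb' ignored (set empty)
after full input: {}  (accept=1 not in)

Answer: REJECT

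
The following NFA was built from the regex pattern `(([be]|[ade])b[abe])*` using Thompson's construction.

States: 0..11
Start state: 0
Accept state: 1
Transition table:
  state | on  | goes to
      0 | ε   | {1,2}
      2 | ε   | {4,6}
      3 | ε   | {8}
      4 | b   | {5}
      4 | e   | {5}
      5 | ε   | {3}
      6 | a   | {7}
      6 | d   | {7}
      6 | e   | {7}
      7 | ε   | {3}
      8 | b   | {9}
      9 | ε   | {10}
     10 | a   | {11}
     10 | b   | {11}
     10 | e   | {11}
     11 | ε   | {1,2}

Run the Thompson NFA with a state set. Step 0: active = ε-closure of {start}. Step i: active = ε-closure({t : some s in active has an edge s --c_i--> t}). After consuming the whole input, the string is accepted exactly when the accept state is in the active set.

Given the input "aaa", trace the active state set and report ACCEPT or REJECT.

start: ε-closure({0}) = {0,1,2,4,6}
'a' @ 1: {3,7,8}
'a' @ 2: {}  — state set empty
rest 'a' ignored (set empty)
final: {}; accept 1 not in set

Answer: REJECT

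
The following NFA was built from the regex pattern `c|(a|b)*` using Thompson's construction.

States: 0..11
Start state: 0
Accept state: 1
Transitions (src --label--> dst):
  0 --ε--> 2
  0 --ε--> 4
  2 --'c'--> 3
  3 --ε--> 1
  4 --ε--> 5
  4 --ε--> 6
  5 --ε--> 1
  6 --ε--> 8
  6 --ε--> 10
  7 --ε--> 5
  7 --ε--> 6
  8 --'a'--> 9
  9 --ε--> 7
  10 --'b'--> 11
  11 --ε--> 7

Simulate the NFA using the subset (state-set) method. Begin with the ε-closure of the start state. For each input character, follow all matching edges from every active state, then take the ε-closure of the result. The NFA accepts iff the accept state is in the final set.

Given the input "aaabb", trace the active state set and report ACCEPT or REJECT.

Answer: ACCEPT

Derivation:
start: ε-closure({0}) = {0,1,2,4,5,6,8,10}
'a' @ 1: {1,5,6,7,8,9,10}  [accepting]
'a' @ 2: {1,5,6,7,8,9,10}  [accepting]
'a' @ 3: {1,5,6,7,8,9,10}  [accepting]
'b' @ 4: {1,5,6,7,8,10,11}  [accepting]
'b' @ 5: {1,5,6,7,8,10,11}  [accepting]
after full input: {1,5,6,7,8,10,11}  (accept=1 in)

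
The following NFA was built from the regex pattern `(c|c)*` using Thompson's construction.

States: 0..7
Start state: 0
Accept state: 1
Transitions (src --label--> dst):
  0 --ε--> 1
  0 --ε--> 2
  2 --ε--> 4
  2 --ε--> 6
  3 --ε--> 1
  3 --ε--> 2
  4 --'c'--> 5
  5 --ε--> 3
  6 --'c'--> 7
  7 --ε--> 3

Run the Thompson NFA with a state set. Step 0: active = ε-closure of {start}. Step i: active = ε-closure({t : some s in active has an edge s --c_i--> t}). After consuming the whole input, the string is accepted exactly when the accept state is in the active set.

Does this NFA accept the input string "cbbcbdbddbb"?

start: ε-closure({0}) = {0,1,2,4,6}
'c' @ 1: {1,2,3,4,5,6,7}  (accept∈set)
'b' @ 2: {}  — state set empty
rest 'bcbdbddbb' ignored (set empty)
after full input: {}  (accept=1 not in)

Answer: REJECT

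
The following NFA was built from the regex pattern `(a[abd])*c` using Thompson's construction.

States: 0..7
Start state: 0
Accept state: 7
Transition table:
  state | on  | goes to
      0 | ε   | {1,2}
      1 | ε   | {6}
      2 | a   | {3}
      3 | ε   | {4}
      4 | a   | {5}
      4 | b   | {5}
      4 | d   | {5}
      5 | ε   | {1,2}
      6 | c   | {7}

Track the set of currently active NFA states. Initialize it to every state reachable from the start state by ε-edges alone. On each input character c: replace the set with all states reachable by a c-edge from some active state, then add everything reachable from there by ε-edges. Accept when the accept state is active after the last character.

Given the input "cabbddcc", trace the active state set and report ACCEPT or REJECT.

Answer: REJECT

Derivation:
start: ε-closure({0}) = {0,1,2,6}
'c' @ 1: {7}  [accepting]
'a' @ 2: {}  — state set empty
rest 'bbddcc' ignored (set empty)
final: {}; accept 7 not in set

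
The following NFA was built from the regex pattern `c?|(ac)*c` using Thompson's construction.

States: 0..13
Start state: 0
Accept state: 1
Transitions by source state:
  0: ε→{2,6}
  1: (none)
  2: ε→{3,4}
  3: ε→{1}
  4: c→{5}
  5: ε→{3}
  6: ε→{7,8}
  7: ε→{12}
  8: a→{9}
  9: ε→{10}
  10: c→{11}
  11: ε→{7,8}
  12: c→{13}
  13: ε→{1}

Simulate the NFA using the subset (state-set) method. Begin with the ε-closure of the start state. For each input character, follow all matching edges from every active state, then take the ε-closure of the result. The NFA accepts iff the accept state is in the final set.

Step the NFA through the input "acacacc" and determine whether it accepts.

Answer: ACCEPT

Trace:
initial (ε-close {0}): {0,1,2,3,4,6,7,8,12}
'a' @ 1: {9,10}
'c' @ 2: {7,8,11,12}
'a' @ 3: {9,10}
'c' @ 4: {7,8,11,12}
'a' @ 5: {9,10}
'c' @ 6: {7,8,11,12}
'c' @ 7: {1,13}  (accept∈set)
after full input: {1,13}  (accept=1 in)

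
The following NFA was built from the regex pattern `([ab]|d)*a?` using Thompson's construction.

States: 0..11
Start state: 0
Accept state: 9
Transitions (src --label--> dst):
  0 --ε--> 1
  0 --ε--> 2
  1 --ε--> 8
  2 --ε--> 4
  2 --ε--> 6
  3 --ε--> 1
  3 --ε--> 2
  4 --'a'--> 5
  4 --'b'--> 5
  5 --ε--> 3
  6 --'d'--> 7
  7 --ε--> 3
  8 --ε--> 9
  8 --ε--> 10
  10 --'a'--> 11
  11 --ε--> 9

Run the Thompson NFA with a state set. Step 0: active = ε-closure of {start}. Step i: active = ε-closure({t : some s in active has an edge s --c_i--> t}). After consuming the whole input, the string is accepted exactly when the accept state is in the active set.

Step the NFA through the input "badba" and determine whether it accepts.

Answer: ACCEPT

Steps:
start: ε-closure({0}) = {0,1,2,4,6,8,9,10}
'b' @ 1: {1,2,3,4,5,6,8,9,10}  [accepting]
'a' @ 2: {1,2,3,4,5,6,8,9,10,11}  [accepting]
'd' @ 3: {1,2,3,4,6,7,8,9,10}  [accepting]
'b' @ 4: {1,2,3,4,5,6,8,9,10}  [accepting]
'a' @ 5: {1,2,3,4,5,6,8,9,10,11}  [accepting]
end set {1,2,3,4,5,6,8,9,10,11} — state 9 in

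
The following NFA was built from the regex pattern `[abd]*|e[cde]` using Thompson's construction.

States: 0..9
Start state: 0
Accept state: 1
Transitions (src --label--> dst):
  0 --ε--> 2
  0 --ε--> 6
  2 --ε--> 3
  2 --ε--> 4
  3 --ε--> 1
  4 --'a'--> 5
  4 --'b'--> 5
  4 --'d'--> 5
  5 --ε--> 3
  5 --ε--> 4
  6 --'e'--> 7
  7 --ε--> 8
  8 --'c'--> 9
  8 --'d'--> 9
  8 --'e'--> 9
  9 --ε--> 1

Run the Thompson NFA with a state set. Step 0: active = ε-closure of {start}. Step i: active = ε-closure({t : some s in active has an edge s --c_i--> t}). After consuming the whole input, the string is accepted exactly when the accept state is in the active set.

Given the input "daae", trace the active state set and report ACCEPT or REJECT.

start: ε-closure({0}) = {0,1,2,3,4,6}
'd' @ 1: {1,3,4,5}  [accepting]
'a' @ 2: {1,3,4,5}  [accepting]
'a' @ 3: {1,3,4,5}  [accepting]
'e' @ 4: {}  — state set empty
final: {}; accept 1 not in set

Answer: REJECT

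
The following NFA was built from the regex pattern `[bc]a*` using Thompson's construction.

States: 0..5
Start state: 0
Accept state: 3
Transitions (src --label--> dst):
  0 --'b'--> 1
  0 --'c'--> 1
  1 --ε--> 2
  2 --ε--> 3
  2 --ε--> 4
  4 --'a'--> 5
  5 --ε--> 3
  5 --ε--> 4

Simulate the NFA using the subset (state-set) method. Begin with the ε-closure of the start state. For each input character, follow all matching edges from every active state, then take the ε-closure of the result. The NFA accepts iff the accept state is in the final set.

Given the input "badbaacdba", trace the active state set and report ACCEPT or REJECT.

Answer: REJECT

Steps:
S₀ = ε-closure({0}) = {0}
'b' @ 1: {1,2,3,4}  ✓accept
'a' @ 2: {3,4,5}  ✓accept
'd' @ 3: {}  — state set empty
rest 'baacdba' ignored (set empty)
end set {} — state 3 not in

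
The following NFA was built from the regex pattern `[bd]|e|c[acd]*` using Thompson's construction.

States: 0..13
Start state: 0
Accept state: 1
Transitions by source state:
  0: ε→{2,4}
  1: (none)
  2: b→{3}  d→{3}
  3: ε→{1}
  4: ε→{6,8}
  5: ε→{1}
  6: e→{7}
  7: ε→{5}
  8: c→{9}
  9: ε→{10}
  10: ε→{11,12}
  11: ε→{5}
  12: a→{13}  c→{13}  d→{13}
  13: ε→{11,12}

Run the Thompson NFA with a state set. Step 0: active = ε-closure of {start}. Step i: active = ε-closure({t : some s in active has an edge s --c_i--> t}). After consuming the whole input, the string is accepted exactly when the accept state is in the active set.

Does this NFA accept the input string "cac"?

Answer: ACCEPT

Derivation:
S₀ = ε-closure({0}) = {0,2,4,6,8}
'c' @ 1: {1,5,9,10,11,12}  [accepting]
'a' @ 2: {1,5,11,12,13}  [accepting]
'c' @ 3: {1,5,11,12,13}  [accepting]
end set {1,5,11,12,13} — state 1 in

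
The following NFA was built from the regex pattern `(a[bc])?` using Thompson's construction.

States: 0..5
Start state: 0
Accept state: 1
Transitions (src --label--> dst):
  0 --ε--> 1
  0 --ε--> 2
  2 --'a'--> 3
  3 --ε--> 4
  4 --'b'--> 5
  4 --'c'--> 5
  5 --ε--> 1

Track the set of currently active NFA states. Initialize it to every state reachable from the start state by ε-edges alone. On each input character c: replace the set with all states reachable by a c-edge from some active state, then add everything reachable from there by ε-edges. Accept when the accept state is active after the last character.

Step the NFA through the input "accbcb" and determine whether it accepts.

initial (ε-close {0}): {0,1,2}
'a' @ 1: {3,4}
'c' @ 2: {1,5}  [accepting]
'c' @ 3: {}  — dead — no transitions
rest 'bcb' ignored (set empty)
end set {} — state 1 not in

Answer: REJECT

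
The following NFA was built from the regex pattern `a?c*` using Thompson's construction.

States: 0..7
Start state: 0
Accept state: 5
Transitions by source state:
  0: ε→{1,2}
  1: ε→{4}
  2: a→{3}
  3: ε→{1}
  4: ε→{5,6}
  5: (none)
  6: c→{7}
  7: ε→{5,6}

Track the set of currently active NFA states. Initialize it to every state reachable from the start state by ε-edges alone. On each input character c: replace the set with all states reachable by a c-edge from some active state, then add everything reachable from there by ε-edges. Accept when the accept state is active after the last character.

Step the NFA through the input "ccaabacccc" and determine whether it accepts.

Answer: REJECT

Steps:
S₀ = ε-closure({0}) = {0,1,2,4,5,6}
'c' @ 1: {5,6,7}  (accept∈set)
'c' @ 2: {5,6,7}  (accept∈set)
'a' @ 3: {}  — dead — no transitions
rest 'abacccc' ignored (set empty)
end set {} — state 5 not in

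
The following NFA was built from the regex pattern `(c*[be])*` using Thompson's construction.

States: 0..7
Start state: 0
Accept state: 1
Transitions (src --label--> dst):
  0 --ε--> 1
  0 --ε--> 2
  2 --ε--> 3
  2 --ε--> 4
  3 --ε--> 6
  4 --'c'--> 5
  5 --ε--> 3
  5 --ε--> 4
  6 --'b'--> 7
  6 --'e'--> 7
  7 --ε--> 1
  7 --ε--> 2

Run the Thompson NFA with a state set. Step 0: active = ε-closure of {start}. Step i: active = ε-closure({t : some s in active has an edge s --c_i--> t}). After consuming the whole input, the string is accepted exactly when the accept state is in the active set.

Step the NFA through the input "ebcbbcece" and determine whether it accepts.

S₀ = ε-closure({0}) = {0,1,2,3,4,6}
'e' @ 1: {1,2,3,4,6,7}  ✓accept
'b' @ 2: {1,2,3,4,6,7}  ✓accept
'c' @ 3: {3,4,5,6}
'b' @ 4: {1,2,3,4,6,7}  ✓accept
'b' @ 5: {1,2,3,4,6,7}  ✓accept
'c' @ 6: {3,4,5,6}
'e' @ 7: {1,2,3,4,6,7}  ✓accept
'c' @ 8: {3,4,5,6}
'e' @ 9: {1,2,3,4,6,7}  ✓accept
end set {1,2,3,4,6,7} — state 1 in

Answer: ACCEPT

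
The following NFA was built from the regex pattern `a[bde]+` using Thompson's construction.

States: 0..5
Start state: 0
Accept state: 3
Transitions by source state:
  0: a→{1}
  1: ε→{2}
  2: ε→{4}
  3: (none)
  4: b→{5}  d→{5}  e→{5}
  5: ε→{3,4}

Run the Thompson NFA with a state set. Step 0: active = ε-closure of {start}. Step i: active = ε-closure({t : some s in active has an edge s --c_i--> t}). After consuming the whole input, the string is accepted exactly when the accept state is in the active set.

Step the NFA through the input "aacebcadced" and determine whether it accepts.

Answer: REJECT

Steps:
S₀ = ε-closure({0}) = {0}
'a' @ 1: {1,2,4}
'a' @ 2: {}  — dead — no transitions
rest 'cebcadced' ignored (set empty)
end set {} — state 3 not in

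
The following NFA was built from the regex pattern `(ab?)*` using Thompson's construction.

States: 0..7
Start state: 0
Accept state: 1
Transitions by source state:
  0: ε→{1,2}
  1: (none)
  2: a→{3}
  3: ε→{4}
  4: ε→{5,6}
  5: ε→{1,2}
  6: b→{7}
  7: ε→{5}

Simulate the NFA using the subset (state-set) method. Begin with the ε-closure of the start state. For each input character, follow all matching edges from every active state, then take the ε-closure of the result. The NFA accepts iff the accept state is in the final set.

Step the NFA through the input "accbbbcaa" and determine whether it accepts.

Answer: REJECT

Derivation:
initial (ε-close {0}): {0,1,2}
'a' @ 1: {1,2,3,4,5,6}  ✓accept
'c' @ 2: {}  — state set empty
rest 'cbbbcaa' ignored (set empty)
end set {} — state 1 not in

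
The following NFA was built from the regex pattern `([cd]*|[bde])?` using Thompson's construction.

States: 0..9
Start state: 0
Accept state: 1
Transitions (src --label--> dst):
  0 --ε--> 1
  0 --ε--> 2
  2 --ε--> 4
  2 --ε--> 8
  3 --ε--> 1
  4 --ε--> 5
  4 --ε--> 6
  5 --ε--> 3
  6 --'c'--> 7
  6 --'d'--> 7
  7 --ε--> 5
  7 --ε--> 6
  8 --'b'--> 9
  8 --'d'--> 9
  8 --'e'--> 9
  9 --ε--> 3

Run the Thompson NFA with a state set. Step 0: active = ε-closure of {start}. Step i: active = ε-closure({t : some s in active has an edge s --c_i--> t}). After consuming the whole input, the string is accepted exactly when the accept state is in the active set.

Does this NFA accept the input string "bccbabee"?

initial (ε-close {0}): {0,1,2,3,4,5,6,8}
'b' @ 1: {1,3,9}  ✓accept
'c' @ 2: {}  — no active states
rest 'cbabee' ignored (set empty)
final: {}; accept 1 not in set

Answer: REJECT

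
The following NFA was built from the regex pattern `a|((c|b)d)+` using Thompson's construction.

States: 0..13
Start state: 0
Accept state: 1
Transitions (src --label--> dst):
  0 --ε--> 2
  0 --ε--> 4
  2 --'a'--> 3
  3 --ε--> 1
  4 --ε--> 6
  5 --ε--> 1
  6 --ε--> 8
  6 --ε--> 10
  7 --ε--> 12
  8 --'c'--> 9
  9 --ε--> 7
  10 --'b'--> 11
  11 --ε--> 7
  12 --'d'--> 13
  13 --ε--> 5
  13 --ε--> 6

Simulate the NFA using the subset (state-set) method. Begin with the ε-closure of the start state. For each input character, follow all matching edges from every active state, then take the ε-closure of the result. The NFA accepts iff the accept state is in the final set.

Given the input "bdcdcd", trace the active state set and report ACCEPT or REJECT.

initial (ε-close {0}): {0,2,4,6,8,10}
'b' @ 1: {7,11,12}
'd' @ 2: {1,5,6,8,10,13}  ✓accept
'c' @ 3: {7,9,12}
'd' @ 4: {1,5,6,8,10,13}  ✓accept
'c' @ 5: {7,9,12}
'd' @ 6: {1,5,6,8,10,13}  ✓accept
final: {1,5,6,8,10,13}; accept 1 in set

Answer: ACCEPT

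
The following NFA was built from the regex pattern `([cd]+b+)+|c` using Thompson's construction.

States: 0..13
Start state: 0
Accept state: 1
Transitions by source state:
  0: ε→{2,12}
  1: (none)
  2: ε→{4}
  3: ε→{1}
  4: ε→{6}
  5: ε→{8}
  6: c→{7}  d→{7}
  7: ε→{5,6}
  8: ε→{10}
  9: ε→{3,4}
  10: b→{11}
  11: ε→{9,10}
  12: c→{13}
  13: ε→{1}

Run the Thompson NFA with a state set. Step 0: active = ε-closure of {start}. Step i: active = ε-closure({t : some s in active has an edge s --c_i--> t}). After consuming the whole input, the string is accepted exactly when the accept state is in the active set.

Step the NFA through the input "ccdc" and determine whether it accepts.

Answer: REJECT

Trace:
initial (ε-close {0}): {0,2,4,6,12}
'c' @ 1: {1,5,6,7,8,10,13}  [accepting]
'c' @ 2: {5,6,7,8,10}
'd' @ 3: {5,6,7,8,10}
'c' @ 4: {5,6,7,8,10}
final: {5,6,7,8,10}; accept 1 not in set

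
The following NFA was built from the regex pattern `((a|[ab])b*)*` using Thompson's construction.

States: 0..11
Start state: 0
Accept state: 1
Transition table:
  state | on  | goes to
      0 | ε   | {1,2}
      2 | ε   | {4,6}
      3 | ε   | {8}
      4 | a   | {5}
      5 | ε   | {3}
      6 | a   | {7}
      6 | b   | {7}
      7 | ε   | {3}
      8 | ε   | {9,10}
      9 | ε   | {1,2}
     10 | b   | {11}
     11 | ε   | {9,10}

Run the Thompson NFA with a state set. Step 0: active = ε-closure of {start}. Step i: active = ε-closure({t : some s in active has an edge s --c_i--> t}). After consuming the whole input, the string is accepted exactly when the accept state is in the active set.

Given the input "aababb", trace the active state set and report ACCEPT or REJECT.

Answer: ACCEPT

Trace:
initial (ε-close {0}): {0,1,2,4,6}
'a' @ 1: {1,2,3,4,5,6,7,8,9,10}  [accepting]
'a' @ 2: {1,2,3,4,5,6,7,8,9,10}  [accepting]
'b' @ 3: {1,2,3,4,6,7,8,9,10,11}  [accepting]
'a' @ 4: {1,2,3,4,5,6,7,8,9,10}  [accepting]
'b' @ 5: {1,2,3,4,6,7,8,9,10,11}  [accepting]
'b' @ 6: {1,2,3,4,6,7,8,9,10,11}  [accepting]
after full input: {1,2,3,4,6,7,8,9,10,11}  (accept=1 in)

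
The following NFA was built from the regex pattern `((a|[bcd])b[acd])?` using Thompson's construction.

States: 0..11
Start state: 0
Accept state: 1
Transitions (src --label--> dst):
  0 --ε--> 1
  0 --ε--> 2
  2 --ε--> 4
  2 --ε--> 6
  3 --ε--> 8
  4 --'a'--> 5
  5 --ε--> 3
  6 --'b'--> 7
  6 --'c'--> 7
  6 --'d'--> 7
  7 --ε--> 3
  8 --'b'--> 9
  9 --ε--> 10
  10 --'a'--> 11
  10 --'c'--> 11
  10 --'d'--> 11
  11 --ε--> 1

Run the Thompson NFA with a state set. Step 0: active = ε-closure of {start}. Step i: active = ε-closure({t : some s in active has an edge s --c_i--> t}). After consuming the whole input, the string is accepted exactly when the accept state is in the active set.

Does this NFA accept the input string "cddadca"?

start: ε-closure({0}) = {0,1,2,4,6}
'c' @ 1: {3,7,8}
'd' @ 2: {}  — state set empty
rest 'dadca' ignored (set empty)
end set {} — state 1 not in

Answer: REJECT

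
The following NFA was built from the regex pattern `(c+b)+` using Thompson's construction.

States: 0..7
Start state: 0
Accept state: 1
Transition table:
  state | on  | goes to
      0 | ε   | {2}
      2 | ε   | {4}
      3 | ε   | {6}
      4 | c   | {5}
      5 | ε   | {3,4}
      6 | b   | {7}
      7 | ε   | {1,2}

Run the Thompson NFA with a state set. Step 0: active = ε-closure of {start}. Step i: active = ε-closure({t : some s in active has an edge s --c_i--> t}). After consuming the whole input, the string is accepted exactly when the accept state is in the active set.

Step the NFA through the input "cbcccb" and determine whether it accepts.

Answer: ACCEPT

Derivation:
S₀ = ε-closure({0}) = {0,2,4}
'c' @ 1: {3,4,5,6}
'b' @ 2: {1,2,4,7}  [accepting]
'c' @ 3: {3,4,5,6}
'c' @ 4: {3,4,5,6}
'c' @ 5: {3,4,5,6}
'b' @ 6: {1,2,4,7}  [accepting]
final: {1,2,4,7}; accept 1 in set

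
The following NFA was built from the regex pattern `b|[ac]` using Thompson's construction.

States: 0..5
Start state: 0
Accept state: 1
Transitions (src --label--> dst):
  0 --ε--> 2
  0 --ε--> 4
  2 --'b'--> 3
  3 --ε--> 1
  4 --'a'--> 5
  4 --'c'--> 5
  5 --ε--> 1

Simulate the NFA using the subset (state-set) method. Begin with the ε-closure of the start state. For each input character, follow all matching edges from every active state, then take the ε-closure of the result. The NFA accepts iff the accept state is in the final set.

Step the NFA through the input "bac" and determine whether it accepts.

start: ε-closure({0}) = {0,2,4}
'b' @ 1: {1,3}  [accepting]
'a' @ 2: {}  — state set empty
rest 'c' ignored (set empty)
after full input: {}  (accept=1 not in)

Answer: REJECT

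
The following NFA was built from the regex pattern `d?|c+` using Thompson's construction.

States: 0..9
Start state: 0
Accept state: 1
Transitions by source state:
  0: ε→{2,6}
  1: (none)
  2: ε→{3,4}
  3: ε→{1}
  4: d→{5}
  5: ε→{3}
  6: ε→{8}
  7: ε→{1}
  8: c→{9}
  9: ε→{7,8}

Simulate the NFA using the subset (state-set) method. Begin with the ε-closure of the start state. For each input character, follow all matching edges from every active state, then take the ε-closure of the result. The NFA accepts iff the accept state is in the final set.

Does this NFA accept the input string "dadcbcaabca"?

Answer: REJECT

Trace:
start: ε-closure({0}) = {0,1,2,3,4,6,8}
'd' @ 1: {1,3,5}  [accepting]
'a' @ 2: {}  — state set empty
rest 'dcbcaabca' ignored (set empty)
end set {} — state 1 not in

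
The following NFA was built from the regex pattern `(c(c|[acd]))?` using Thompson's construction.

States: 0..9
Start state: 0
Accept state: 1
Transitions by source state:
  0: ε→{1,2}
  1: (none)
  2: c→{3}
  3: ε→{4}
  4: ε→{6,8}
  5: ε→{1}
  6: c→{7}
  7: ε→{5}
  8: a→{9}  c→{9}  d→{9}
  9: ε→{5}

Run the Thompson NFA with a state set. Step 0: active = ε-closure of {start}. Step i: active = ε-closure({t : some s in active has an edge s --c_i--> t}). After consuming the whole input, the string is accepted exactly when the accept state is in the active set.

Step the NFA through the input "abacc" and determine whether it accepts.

Answer: REJECT

Derivation:
initial (ε-close {0}): {0,1,2}
'a' @ 1: {}  — state set empty
rest 'bacc' ignored (set empty)
after full input: {}  (accept=1 not in)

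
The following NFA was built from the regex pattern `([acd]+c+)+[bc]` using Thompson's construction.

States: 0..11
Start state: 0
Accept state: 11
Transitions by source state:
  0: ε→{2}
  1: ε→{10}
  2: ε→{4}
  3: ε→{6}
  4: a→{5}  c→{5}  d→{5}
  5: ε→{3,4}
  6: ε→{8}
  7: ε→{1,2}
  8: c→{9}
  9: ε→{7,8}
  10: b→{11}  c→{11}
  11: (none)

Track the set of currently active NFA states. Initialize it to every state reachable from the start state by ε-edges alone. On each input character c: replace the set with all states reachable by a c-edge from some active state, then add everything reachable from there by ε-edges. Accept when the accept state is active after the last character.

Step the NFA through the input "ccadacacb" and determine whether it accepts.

initial (ε-close {0}): {0,2,4}
'c' @ 1: {3,4,5,6,8}
'c' @ 2: {1,2,3,4,5,6,7,8,9,10}
'a' @ 3: {3,4,5,6,8}
'd' @ 4: {3,4,5,6,8}
'a' @ 5: {3,4,5,6,8}
'c' @ 6: {1,2,3,4,5,6,7,8,9,10}
'a' @ 7: {3,4,5,6,8}
'c' @ 8: {1,2,3,4,5,6,7,8,9,10}
'b' @ 9: {11}  ✓accept
final: {11}; accept 11 in set

Answer: ACCEPT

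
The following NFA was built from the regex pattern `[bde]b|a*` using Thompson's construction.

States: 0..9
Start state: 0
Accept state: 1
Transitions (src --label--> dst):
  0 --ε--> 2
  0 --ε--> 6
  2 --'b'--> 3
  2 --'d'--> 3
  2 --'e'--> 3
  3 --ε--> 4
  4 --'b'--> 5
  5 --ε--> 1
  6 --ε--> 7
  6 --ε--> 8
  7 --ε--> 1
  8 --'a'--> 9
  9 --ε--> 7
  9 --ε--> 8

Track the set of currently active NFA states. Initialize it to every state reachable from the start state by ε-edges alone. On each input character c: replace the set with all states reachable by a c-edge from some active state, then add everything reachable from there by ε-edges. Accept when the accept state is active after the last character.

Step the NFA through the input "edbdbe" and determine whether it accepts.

Answer: REJECT

Derivation:
initial (ε-close {0}): {0,1,2,6,7,8}
'e' @ 1: {3,4}
'd' @ 2: {}  — no active states
rest 'bdbe' ignored (set empty)
end set {} — state 1 not in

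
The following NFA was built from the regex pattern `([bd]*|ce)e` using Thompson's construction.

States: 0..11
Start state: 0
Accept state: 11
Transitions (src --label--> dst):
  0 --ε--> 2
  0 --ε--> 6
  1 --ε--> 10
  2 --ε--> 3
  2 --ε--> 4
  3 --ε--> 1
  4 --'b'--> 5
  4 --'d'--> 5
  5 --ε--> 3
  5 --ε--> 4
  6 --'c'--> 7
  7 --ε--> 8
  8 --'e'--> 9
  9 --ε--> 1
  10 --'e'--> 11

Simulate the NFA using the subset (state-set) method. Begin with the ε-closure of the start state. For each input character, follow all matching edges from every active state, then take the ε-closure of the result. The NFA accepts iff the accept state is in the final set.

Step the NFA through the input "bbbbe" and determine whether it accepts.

Answer: ACCEPT

Trace:
start: ε-closure({0}) = {0,1,2,3,4,6,10}
'b' @ 1: {1,3,4,5,10}
'b' @ 2: {1,3,4,5,10}
'b' @ 3: {1,3,4,5,10}
'b' @ 4: {1,3,4,5,10}
'e' @ 5: {11}  [accepting]
end set {11} — state 11 in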